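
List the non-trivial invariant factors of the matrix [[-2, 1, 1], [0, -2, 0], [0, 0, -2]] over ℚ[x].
The Jordan structure of A has elementary divisors (x + 2)^2, (x + 2). Arranging the block sizes at each eigenvalue in decreasing order and taking row products gives the invariant factors.

Invariant factors (smallest first, each dividing the next): x + 2, (x + 2)^2.

Check: the last factor (x + 2)^2 is the minimal polynomial, and the product (x + 2)^3 is the characteristic polynomial.

x + 2, (x + 2)^2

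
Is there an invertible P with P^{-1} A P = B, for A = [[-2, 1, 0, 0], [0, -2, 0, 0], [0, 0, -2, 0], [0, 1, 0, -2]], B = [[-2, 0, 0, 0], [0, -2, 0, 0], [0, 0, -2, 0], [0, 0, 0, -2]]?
No.

Both have characteristic polynomial (x + 2)^4, but the minimal polynomial of A is (x + 2)^2 while the minimal polynomial of B is x + 2. The minimal polynomial is a similarity invariant, so A and B are not similar.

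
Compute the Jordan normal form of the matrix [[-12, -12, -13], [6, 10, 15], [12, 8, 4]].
The characteristic polynomial is det(xI - A) = (x - 6)(x + 2)^2, so the eigenvalues are -2 (algebraic multiplicity 2), 6 (algebraic multiplicity 1).

For λ = -2: rank(A + 2I) = 2, rank((A + 2I)^2) = 1. The eigenspace has dimension 3 - 2 = 1, so there is 1 Jordan block; the rank sequence gives block sizes [2].

For λ = 6: algebraic multiplicity 1 gives one 1×1 block.

Assembling the blocks gives the Jordan form J above.

J = [[-2, 1, 0], [0, -2, 0], [0, 0, 6]]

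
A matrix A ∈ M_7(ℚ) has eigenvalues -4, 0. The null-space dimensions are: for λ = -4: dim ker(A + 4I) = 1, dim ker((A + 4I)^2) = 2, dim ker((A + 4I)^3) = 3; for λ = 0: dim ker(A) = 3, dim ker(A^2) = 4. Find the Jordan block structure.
λ = -4: successive nullity increments [1, 1, 1] count blocks of size ≥ k; block sizes are [3].
λ = 0: successive nullity increments [3, 1] count blocks of size ≥ k; block sizes are [2, 1, 1].

Jordan blocks: (-4, 3), (0, 2), (0, 1), (0, 1)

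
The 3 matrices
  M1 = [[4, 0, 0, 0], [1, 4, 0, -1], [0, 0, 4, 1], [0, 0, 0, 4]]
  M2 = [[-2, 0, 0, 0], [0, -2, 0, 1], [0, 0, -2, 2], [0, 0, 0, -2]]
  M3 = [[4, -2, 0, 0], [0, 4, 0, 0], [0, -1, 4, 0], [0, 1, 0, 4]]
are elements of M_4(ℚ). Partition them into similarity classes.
3 classes: {M1}, {M2}, {M3}

Characteristic polynomials: χ_{M1} = (x - 4)^4, χ_{M2} = (x + 2)^4, χ_{M3} = (x - 4)^4.

{M1}: invariant factors (x - 4)^2, (x - 4)^2.

{M2}: invariant factors x + 2, x + 2, (x + 2)^2.

{M3}: invariant factors x - 4, x - 4, (x - 4)^2.

Matrices are similar if and only if their invariant-factor lists agree; the partition into similarity classes is {M1}, {M2}, {M3}.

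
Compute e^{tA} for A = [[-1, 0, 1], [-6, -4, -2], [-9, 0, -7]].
A has Jordan form J = [[-4, 1, 0], [0, -4, 0], [0, 0, -4]] with A = PJP^{-1}, so e^{tA} = P e^{tJ} P^{-1}.

For a Jordan block J_k(λ), e^{tJ_k(λ)} = e^{λt} · (I + tN + t^2 N^2/2! + ... + t^{k-1} N^{k-1}/(k-1)!) where N is the nilpotent superdiagonal part.

Assembling the blocks and conjugating back gives the entries of e^{tA} as shown above.

e^{tA} = [[(3*t + 1)*e^{-4*t}, 0, t*e^{-4*t}], [-6*t*e^{-4*t}, e^{-4*t}, -2*t*e^{-4*t}], [-9*t*e^{-4*t}, 0, (1 - 3*t)*e^{-4*t}]]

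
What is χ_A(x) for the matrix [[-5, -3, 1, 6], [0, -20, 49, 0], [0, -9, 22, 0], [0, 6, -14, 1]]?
χ_A(x) = (x - 1)^3(x + 5)

xI - A = [[x + 5, 3, -1, -6], [0, x + 20, -49, 0], [0, 9, x - 22, 0], [0, -6, 14, x - 1]].

Expanding det(xI - A) along the first row:
det(xI - A) = + (x + 5)·det([[x + 20, -49, 0], [9, x - 22, 0], [-6, 14, x - 1]]) - (3)·det([[0, -49, 0], [0, x - 22, 0], [0, 14, x - 1]]) + (-1)·det([[0, x + 20, 0], [0, 9, 0], [0, -6, x - 1]]) - (-6)·det([[0, x + 20, -49], [0, 9, x - 22], [0, -6, 14]]).

Evaluating gives χ_A(x) = x^4 + 2x^3 - 12x^2 + 14x - 5 = (x - 1)^3(x + 5).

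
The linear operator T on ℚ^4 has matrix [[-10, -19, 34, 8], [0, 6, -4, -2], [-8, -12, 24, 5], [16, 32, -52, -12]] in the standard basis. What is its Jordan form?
J = [[2, 1, 0, 0], [0, 2, 0, 0], [0, 0, 2, 1], [0, 0, 0, 2]]

The characteristic polynomial is det(xI - A) = (x - 2)^4, so the eigenvalues are 2 (algebraic multiplicity 4).

For λ = 2: rank(A - 2I) = 2, rank((A - 2I)^2) = 0. The eigenspace has dimension 4 - 2 = 2, so there are 2 Jordan blocks; the rank sequence gives block sizes [2, 2].

Assembling the blocks gives the Jordan form J above.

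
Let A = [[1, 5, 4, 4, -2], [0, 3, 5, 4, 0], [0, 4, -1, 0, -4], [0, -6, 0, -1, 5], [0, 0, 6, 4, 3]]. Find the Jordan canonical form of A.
The characteristic polynomial is det(xI - A) = (x - 1)^5, so the eigenvalues are 1 (algebraic multiplicity 5).

For λ = 1: rank(A - I) = 3, rank((A - I)^2) = 1, rank((A - I)^3) = 0. The eigenspace has dimension 5 - 3 = 2, so there are 2 Jordan blocks; the rank sequence gives block sizes [3, 2].

Assembling the blocks gives the Jordan form J above.

J = [[1, 1, 0, 0, 0], [0, 1, 1, 0, 0], [0, 0, 1, 0, 0], [0, 0, 0, 1, 1], [0, 0, 0, 0, 1]]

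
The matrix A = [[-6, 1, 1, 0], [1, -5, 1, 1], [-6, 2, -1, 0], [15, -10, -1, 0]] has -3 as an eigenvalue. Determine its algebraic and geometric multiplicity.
algebraic multiplicity 4, geometric multiplicity 2

The characteristic polynomial is (x + 3)^4, so the factor x + 3 appears with exponent 4: the algebraic multiplicity is 4.

rank(A + 3I) = 2, so the eigenspace has dimension 4 - 2 = 2: the geometric multiplicity is 2.

Since 2 < 4, A is not diagonalizable.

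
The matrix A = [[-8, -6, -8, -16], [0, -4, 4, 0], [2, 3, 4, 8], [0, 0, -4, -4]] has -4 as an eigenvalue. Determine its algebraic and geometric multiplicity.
algebraic multiplicity 2, geometric multiplicity 2

The characteristic polynomial is (x + 2)^2(x + 4)^2, so the factor x + 4 appears with exponent 2: the algebraic multiplicity is 2.

rank(A + 4I) = 2, so the eigenspace has dimension 4 - 2 = 2: the geometric multiplicity is 2.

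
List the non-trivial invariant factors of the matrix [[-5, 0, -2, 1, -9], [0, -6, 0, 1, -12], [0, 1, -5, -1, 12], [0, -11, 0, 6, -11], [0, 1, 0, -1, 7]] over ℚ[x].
The Jordan structure of A has elementary divisors (x + 5)^2, (x + 5), (x - 6)^2. Arranging the block sizes at each eigenvalue in decreasing order and taking row products gives the invariant factors.

Invariant factors (smallest first, each dividing the next): x + 5, (x - 6)^2(x + 5)^2.

Check: the last factor (x - 6)^2(x + 5)^2 is the minimal polynomial, and the product (x - 6)^2(x + 5)^3 is the characteristic polynomial.

x + 5, (x - 6)^2(x + 5)^2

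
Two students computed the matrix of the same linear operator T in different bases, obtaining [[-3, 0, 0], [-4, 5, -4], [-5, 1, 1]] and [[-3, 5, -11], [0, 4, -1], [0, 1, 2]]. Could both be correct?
Two matrices over a field are similar if and only if they have the same invariant factors.

Both A and B have characteristic polynomial (x - 3)^2(x + 3) and minimal polynomial (x - 3)^2(x + 3). Computing further, both have invariant factors (x - 3)^2(x + 3). Hence A and B are similar.

Yes.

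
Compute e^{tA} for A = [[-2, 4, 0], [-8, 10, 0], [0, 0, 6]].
e^{tA} = [[(2 - e^{4*t})*e^{2*t}, e^{6*t} - e^{2*t}, 0], [2*(1 - e^{4*t})*e^{2*t}, 2*e^{6*t} - e^{2*t}, 0], [0, 0, e^{6*t}]]

A has Jordan form J = [[2, 0, 0], [0, 6, 0], [0, 0, 6]] with A = PJP^{-1}, so e^{tA} = P e^{tJ} P^{-1}.

For a Jordan block J_k(λ), e^{tJ_k(λ)} = e^{λt} · (I + tN + t^2 N^2/2! + ... + t^{k-1} N^{k-1}/(k-1)!) where N is the nilpotent superdiagonal part.

Assembling the blocks and conjugating back gives the entries of e^{tA} as shown above.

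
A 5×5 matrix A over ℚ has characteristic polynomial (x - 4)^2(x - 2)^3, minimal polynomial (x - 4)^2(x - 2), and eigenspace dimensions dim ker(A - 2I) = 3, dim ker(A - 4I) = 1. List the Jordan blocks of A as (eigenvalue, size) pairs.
λ = 2: algebraic multiplicity 3 (exponent in χ_A), largest block size 1 (exponent in m_A), 3 blocks (geometric multiplicity). These force block sizes [1, 1, 1].
λ = 4: algebraic multiplicity 2 (exponent in χ_A), largest block size 2 (exponent in m_A), 1 block (geometric multiplicity). This forces block sizes [2].

Jordan blocks: (2, 1), (2, 1), (2, 1), (4, 2)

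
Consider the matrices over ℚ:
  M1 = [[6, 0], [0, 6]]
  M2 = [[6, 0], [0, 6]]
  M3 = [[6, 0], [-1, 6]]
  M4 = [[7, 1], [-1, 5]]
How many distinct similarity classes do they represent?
2 classes: {M1, M2}, {M3, M4}

Characteristic polynomials: χ_{M1} = (x - 6)^2, χ_{M2} = (x - 6)^2, χ_{M3} = (x - 6)^2, χ_{M4} = (x - 6)^2.

{M1, M2}: invariant factors x - 6, x - 6.

{M3, M4}: invariant factors (x - 6)^2.

Matrices are similar if and only if their invariant-factor lists agree; the partition into similarity classes is {M1, M2}, {M3, M4}.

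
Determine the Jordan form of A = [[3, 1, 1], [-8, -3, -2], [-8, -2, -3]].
J = [[-1, 1, 0], [0, -1, 0], [0, 0, -1]]

The characteristic polynomial is det(xI - A) = (x + 1)^3, so the eigenvalues are -1 (algebraic multiplicity 3).

For λ = -1: rank(A + I) = 1, rank((A + I)^2) = 0. The eigenspace has dimension 3 - 1 = 2, so there are 2 Jordan blocks; the rank sequence gives block sizes [2, 1].

Assembling the blocks gives the Jordan form J above.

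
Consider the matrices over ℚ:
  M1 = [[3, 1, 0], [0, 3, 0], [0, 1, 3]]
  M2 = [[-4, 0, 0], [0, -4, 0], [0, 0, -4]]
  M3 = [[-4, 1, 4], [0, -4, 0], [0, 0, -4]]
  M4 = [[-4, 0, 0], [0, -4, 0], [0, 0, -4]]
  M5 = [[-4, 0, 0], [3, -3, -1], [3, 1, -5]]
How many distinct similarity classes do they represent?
Characteristic polynomials: χ_{M1} = (x - 3)^3, χ_{M2} = (x + 4)^3, χ_{M3} = (x + 4)^3, χ_{M4} = (x + 4)^3, χ_{M5} = (x + 4)^3.

{M1}: invariant factors x - 3, (x - 3)^2.

{M2, M4}: invariant factors x + 4, x + 4, x + 4.

{M3, M5}: invariant factors x + 4, (x + 4)^2.

Matrices are similar if and only if their invariant-factor lists agree; the partition into similarity classes is {M1}, {M2, M4}, {M3, M5}.

3 classes: {M1}, {M2, M4}, {M3, M5}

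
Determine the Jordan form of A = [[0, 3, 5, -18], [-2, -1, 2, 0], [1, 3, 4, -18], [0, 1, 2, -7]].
J = [[-1, 1, 0, 0], [0, -1, 0, 0], [0, 0, -1, 1], [0, 0, 0, -1]]

The characteristic polynomial is det(xI - A) = (x + 1)^4, so the eigenvalues are -1 (algebraic multiplicity 4).

For λ = -1: rank(A + I) = 2, rank((A + I)^2) = 0. The eigenspace has dimension 4 - 2 = 2, so there are 2 Jordan blocks; the rank sequence gives block sizes [2, 2].

Assembling the blocks gives the Jordan form J above.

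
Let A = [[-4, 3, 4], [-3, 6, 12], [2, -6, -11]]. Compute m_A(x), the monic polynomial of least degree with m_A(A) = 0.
m_A(x) = (x + 3)^2

The characteristic polynomial factors as (x + 3)^3. The minimal polynomial is ∏(x - λ)^{k_λ} where k_λ is the size of the largest Jordan block at λ.

For λ = -3: rank(A + 3I) = 1, and the largest Jordan block has size 2 (the smallest k with rank((A + 3I)^k) = rank((A + 3I)^(k+1))).

So m_A(x) = (x + 3)^2.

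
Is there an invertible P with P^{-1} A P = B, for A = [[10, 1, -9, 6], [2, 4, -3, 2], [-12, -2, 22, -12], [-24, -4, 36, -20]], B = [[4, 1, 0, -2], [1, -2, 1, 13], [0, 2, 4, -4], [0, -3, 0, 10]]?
Yes.

Two matrices over a field are similar if and only if they have the same invariant factors.

Both A and B have characteristic polynomial (x - 4)^4 and minimal polynomial (x - 4)^3. Computing further, both have invariant factors x - 4, (x - 4)^3. Hence A and B are similar.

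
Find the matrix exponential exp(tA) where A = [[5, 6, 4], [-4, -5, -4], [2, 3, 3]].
e^{tA} = [[(4*t + 1)*e^{t}, 6*t*e^{t}, 4*t*e^{t}], [-4*t*e^{t}, (1 - 6*t)*e^{t}, -4*t*e^{t}], [2*t*e^{t}, 3*t*e^{t}, (2*t + 1)*e^{t}]]

A has Jordan form J = [[1, 1, 0], [0, 1, 0], [0, 0, 1]] with A = PJP^{-1}, so e^{tA} = P e^{tJ} P^{-1}.

For a Jordan block J_k(λ), e^{tJ_k(λ)} = e^{λt} · (I + tN + t^2 N^2/2! + ... + t^{k-1} N^{k-1}/(k-1)!) where N is the nilpotent superdiagonal part.

Assembling the blocks and conjugating back gives the entries of e^{tA} as shown above.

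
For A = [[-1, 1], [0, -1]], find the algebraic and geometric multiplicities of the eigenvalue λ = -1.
algebraic multiplicity 2, geometric multiplicity 1

The characteristic polynomial is (x + 1)^2, so the factor x + 1 appears with exponent 2: the algebraic multiplicity is 2.

rank(A + I) = 1, so the eigenspace has dimension 2 - 1 = 1: the geometric multiplicity is 1.

Since 1 < 2, A is not diagonalizable.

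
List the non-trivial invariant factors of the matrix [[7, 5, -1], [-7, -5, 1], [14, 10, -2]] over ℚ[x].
x, x^2

The Jordan structure of A has elementary divisors x^2, x. Arranging the block sizes at each eigenvalue in decreasing order and taking row products gives the invariant factors.

Invariant factors (smallest first, each dividing the next): x, x^2.

Check: the last factor x^2 is the minimal polynomial, and the product x^3 is the characteristic polynomial.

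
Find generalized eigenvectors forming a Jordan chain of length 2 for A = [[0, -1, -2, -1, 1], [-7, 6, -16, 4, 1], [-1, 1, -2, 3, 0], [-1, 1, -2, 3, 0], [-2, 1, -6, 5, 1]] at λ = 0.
We seek v_1 ∈ ker(A^2) \ ker(A), then set v_{i+1} = A v_i.

One such chain is v_1 = [[0, 0, 0, 0, 1]]^T, v_2 = [[1, 1, 0, 0, 1]]^T. Check: A v_2 = [[0, 0, 0, 0, 0]]^T = 0.

v_1 = [[0, 0, 0, 0, 1]]^T, v_2 = [[1, 1, 0, 0, 1]]^T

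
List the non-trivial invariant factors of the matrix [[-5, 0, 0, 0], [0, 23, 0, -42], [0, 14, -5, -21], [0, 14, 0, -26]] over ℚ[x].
x + 5, x + 5, (x - 2)(x + 5)

The Jordan structure of A has elementary divisors (x + 5), (x + 5), (x + 5), (x - 2). Arranging the block sizes at each eigenvalue in decreasing order and taking row products gives the invariant factors.

Invariant factors (smallest first, each dividing the next): x + 5, x + 5, (x - 2)(x + 5).

Check: the last factor (x - 2)(x + 5) is the minimal polynomial, and the product (x - 2)(x + 5)^3 is the characteristic polynomial.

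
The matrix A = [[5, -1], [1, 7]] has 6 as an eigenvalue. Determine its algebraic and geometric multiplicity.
algebraic multiplicity 2, geometric multiplicity 1

The characteristic polynomial is (x - 6)^2, so the factor x - 6 appears with exponent 2: the algebraic multiplicity is 2.

rank(A - 6I) = 1, so the eigenspace has dimension 2 - 1 = 1: the geometric multiplicity is 1.

Since 1 < 2, A is not diagonalizable.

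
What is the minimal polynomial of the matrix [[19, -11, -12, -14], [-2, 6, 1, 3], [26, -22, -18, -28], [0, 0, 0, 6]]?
The characteristic polynomial factors as (x - 6)^3(x + 5). The minimal polynomial is ∏(x - λ)^{k_λ} where k_λ is the size of the largest Jordan block at λ.

For λ = -5: rank(A + 5I) = 3, and the largest Jordan block has size 1 (the smallest k with rank((A + 5I)^k) = rank((A + 5I)^(k+1))).
For λ = 6: rank(A - 6I) = 2, and the largest Jordan block has size 2 (the smallest k with rank((A - 6I)^k) = rank((A - 6I)^(k+1))).

So m_A(x) = (x - 6)^2(x + 5).

m_A(x) = (x - 6)^2(x + 5)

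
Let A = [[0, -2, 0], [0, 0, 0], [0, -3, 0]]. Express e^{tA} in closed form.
e^{tA} = [[1, -2*t, 0], [0, 1, 0], [0, -3*t, 1]]

A has Jordan form J = [[0, 1, 0], [0, 0, 0], [0, 0, 0]] with A = PJP^{-1}, so e^{tA} = P e^{tJ} P^{-1}.

For a Jordan block J_k(λ), e^{tJ_k(λ)} = e^{λt} · (I + tN + t^2 N^2/2! + ... + t^{k-1} N^{k-1}/(k-1)!) where N is the nilpotent superdiagonal part.

Assembling the blocks and conjugating back gives the entries of e^{tA} as shown above.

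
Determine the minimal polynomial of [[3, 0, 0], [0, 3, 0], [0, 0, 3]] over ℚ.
m_A(x) = x - 3

The characteristic polynomial factors as (x - 3)^3. The minimal polynomial is ∏(x - λ)^{k_λ} where k_λ is the size of the largest Jordan block at λ.

For λ = 3: rank(A - 3I) = 0, and the largest Jordan block has size 1 (the smallest k with rank((A - 3I)^k) = rank((A - 3I)^(k+1))).

So m_A(x) = x - 3.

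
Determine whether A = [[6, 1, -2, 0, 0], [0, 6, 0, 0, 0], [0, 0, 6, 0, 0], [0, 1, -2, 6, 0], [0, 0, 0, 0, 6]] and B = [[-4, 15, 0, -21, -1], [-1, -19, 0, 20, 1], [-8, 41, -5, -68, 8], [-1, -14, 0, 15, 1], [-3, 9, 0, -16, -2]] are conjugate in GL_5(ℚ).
trace(A) = 30 but trace(B) = -15. The trace is a similarity invariant, so A and B are not similar.

No.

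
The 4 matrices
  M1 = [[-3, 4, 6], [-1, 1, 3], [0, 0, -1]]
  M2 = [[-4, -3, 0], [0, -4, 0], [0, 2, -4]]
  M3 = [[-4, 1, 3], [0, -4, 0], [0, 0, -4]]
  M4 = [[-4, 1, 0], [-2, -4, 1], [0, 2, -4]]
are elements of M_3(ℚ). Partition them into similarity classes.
Characteristic polynomials: χ_{M1} = (x + 1)^3, χ_{M2} = (x + 4)^3, χ_{M3} = (x + 4)^3, χ_{M4} = (x + 4)^3.

{M1}: invariant factors x + 1, (x + 1)^2.

{M2, M3}: invariant factors x + 4, (x + 4)^2.

{M4}: invariant factors (x + 4)^3.

Matrices are similar if and only if their invariant-factor lists agree; the partition into similarity classes is {M1}, {M2, M3}, {M4}.

3 classes: {M1}, {M2, M3}, {M4}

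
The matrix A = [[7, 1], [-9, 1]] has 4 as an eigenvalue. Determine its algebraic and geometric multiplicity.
algebraic multiplicity 2, geometric multiplicity 1

The characteristic polynomial is (x - 4)^2, so the factor x - 4 appears with exponent 2: the algebraic multiplicity is 2.

rank(A - 4I) = 1, so the eigenspace has dimension 2 - 1 = 1: the geometric multiplicity is 1.

Since 1 < 2, A is not diagonalizable.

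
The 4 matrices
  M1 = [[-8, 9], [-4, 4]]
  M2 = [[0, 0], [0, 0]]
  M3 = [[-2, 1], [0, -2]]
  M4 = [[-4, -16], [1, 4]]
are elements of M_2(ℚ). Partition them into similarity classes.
3 classes: {M1, M3}, {M2}, {M4}

Characteristic polynomials: χ_{M1} = (x + 2)^2, χ_{M2} = x^2, χ_{M3} = (x + 2)^2, χ_{M4} = x^2.

{M1, M3}: invariant factors (x + 2)^2.

{M2}: invariant factors x, x.

{M4}: invariant factors x^2.

Matrices are similar if and only if their invariant-factor lists agree; the partition into similarity classes is {M1, M3}, {M2}, {M4}.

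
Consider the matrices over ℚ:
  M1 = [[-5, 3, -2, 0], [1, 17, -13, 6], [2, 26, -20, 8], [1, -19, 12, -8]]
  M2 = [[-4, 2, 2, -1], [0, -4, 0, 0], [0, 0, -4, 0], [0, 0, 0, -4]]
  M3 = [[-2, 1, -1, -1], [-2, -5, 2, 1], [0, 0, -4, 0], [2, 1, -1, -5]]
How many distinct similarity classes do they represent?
Characteristic polynomials: χ_{M1} = (x + 4)^4, χ_{M2} = (x + 4)^4, χ_{M3} = (x + 4)^4.

{M1, M3}: invariant factors x + 4, (x + 4)^3.

{M2}: invariant factors x + 4, x + 4, (x + 4)^2.

Matrices are similar if and only if their invariant-factor lists agree; the partition into similarity classes is {M1, M3}, {M2}.

2 classes: {M1, M3}, {M2}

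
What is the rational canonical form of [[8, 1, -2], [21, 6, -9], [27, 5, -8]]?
The invariant factors of A (the non-unit diagonal entries of the Smith normal form of xI - A over ℚ[x]) are (x - 3)(x^2 - 3x + 5), each dividing the next. The characteristic polynomial is their product, (x - 3)(x^2 - 3x + 5).

The rational canonical form is the block-diagonal matrix of companion matrices C(f_i):
R = [[0, 0, 15], [1, 0, -14], [0, 1, 6]].

Note the characteristic polynomial does not split into linear factors over ℚ, so A has no Jordan form over ℚ; the rational canonical form exists over any field.

R = [[0, 0, 15], [1, 0, -14], [0, 1, 6]]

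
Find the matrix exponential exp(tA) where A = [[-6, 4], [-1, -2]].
A has Jordan form J = [[-4, 1], [0, -4]] with A = PJP^{-1}, so e^{tA} = P e^{tJ} P^{-1}.

For a Jordan block J_k(λ), e^{tJ_k(λ)} = e^{λt} · (I + tN + t^2 N^2/2! + ... + t^{k-1} N^{k-1}/(k-1)!) where N is the nilpotent superdiagonal part.

Assembling the blocks and conjugating back gives the entries of e^{tA} as shown above.

e^{tA} = [[(1 - 2*t)*e^{-4*t}, 4*t*e^{-4*t}], [-t*e^{-4*t}, (2*t + 1)*e^{-4*t}]]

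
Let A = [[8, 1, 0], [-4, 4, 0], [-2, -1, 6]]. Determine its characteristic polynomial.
xI - A = [[x - 8, -1, 0], [4, x - 4, 0], [2, 1, x - 6]].

Expanding det(xI - A) along the first row:
det(xI - A) = + (x - 8)·det([[x - 4, 0], [1, x - 6]]) - (-1)·det([[4, 0], [2, x - 6]]) + (0)·det([[4, x - 4], [2, 1]]).

Evaluating gives χ_A(x) = x^3 - 18x^2 + 108x - 216 = (x - 6)^3.

χ_A(x) = (x - 6)^3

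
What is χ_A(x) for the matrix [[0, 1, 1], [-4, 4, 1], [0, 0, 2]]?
χ_A(x) = (x - 2)^3

xI - A = [[x, -1, -1], [4, x - 4, -1], [0, 0, x - 2]].

Expanding det(xI - A) along the first row:
det(xI - A) = + (x)·det([[x - 4, -1], [0, x - 2]]) - (-1)·det([[4, -1], [0, x - 2]]) + (-1)·det([[4, x - 4], [0, 0]]).

Evaluating gives χ_A(x) = x^3 - 6x^2 + 12x - 8 = (x - 2)^3.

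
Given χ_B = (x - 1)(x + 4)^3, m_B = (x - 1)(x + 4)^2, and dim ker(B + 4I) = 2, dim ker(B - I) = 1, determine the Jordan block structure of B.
Jordan blocks: (-4, 2), (-4, 1), (1, 1)

λ = -4: algebraic multiplicity 3 (exponent in χ_B), largest block size 2 (exponent in m_B), 2 blocks (geometric multiplicity). These force block sizes [2, 1].
λ = 1: algebraic multiplicity 1 (exponent in χ_B), largest block size 1 (exponent in m_B), 1 block (geometric multiplicity). This forces block sizes [1].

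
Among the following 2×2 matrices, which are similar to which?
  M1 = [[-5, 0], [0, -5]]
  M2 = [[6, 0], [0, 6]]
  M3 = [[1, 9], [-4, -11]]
Characteristic polynomials: χ_{M1} = (x + 5)^2, χ_{M2} = (x - 6)^2, χ_{M3} = (x + 5)^2.

{M1}: invariant factors x + 5, x + 5.

{M2}: invariant factors x - 6, x - 6.

{M3}: invariant factors (x + 5)^2.

Matrices are similar if and only if their invariant-factor lists agree; the partition into similarity classes is {M1}, {M2}, {M3}.

3 classes: {M1}, {M2}, {M3}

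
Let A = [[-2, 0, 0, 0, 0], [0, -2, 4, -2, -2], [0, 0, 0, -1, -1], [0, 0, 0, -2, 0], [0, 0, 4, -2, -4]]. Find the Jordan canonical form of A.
The characteristic polynomial is det(xI - A) = (x + 2)^5, so the eigenvalues are -2 (algebraic multiplicity 5).

For λ = -2: rank(A + 2I) = 1, rank((A + 2I)^2) = 0. The eigenspace has dimension 5 - 1 = 4, so there are 4 Jordan blocks; the rank sequence gives block sizes [2, 1, 1, 1].

Assembling the blocks gives the Jordan form J above.

J = [[-2, 1, 0, 0, 0], [0, -2, 0, 0, 0], [0, 0, -2, 0, 0], [0, 0, 0, -2, 0], [0, 0, 0, 0, -2]]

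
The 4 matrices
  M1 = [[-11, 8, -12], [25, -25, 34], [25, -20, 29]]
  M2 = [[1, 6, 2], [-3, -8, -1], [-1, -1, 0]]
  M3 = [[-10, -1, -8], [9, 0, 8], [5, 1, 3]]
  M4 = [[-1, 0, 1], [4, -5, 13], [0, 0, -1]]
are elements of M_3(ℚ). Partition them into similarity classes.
1 class: {M1, M2, M3, M4}

Characteristic polynomials: χ_{M1} = (x + 1)^2(x + 5), χ_{M2} = (x + 1)^2(x + 5), χ_{M3} = (x + 1)^2(x + 5), χ_{M4} = (x + 1)^2(x + 5).

{M1, M2, M3, M4}: invariant factors (x + 1)^2(x + 5).

Matrices are similar if and only if their invariant-factor lists agree; the partition into similarity classes is {M1, M2, M3, M4}.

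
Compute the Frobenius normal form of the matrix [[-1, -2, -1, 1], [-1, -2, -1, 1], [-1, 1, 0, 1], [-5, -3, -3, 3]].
The invariant factors of A (the non-unit diagonal entries of the Smith normal form of xI - A over ℚ[x]) are x(x^3 + 2x + 1), each dividing the next. The characteristic polynomial is their product, x(x^3 + 2x + 1).

The rational canonical form is the block-diagonal matrix of companion matrices C(f_i):
R = [[0, 0, 0, 0], [1, 0, 0, -1], [0, 1, 0, -2], [0, 0, 1, 0]].

Note the characteristic polynomial does not split into linear factors over ℚ, so A has no Jordan form over ℚ; the rational canonical form exists over any field.

R = [[0, 0, 0, 0], [1, 0, 0, -1], [0, 1, 0, -2], [0, 0, 1, 0]]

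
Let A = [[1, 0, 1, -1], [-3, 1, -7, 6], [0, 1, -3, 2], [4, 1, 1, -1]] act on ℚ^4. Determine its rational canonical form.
The invariant factors of A (the non-unit diagonal entries of the Smith normal form of xI - A over ℚ[x]) are (x^2 + x - 1)^2, each dividing the next. The characteristic polynomial is their product, (x^2 + x - 1)^2.

The rational canonical form is the block-diagonal matrix of companion matrices C(f_i):
R = [[0, 0, 0, -1], [1, 0, 0, 2], [0, 1, 0, 1], [0, 0, 1, -2]].

Note the characteristic polynomial does not split into linear factors over ℚ, so A has no Jordan form over ℚ; the rational canonical form exists over any field.

R = [[0, 0, 0, -1], [1, 0, 0, 2], [0, 1, 0, 1], [0, 0, 1, -2]]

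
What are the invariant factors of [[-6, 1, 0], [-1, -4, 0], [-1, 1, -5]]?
The Jordan structure of A has elementary divisors (x + 5)^2, (x + 5). Arranging the block sizes at each eigenvalue in decreasing order and taking row products gives the invariant factors.

Invariant factors (smallest first, each dividing the next): x + 5, (x + 5)^2.

Check: the last factor (x + 5)^2 is the minimal polynomial, and the product (x + 5)^3 is the characteristic polynomial.

x + 5, (x + 5)^2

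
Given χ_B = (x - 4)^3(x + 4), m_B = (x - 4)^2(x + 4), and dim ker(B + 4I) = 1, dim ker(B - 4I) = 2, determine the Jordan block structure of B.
λ = -4: algebraic multiplicity 1 (exponent in χ_B), largest block size 1 (exponent in m_B), 1 block (geometric multiplicity). This forces block sizes [1].
λ = 4: algebraic multiplicity 3 (exponent in χ_B), largest block size 2 (exponent in m_B), 2 blocks (geometric multiplicity). These force block sizes [2, 1].

Jordan blocks: (-4, 1), (4, 2), (4, 1)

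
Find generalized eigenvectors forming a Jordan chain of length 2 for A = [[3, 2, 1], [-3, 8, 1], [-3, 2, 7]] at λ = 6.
v_1 = [[3, 5, 0]]^T, v_2 = [[1, 1, 1]]^T

We seek v_1 ∈ ker((A - 6I)^2) \ ker(A - 6I), then set v_{i+1} = (A - 6I) v_i.

One such chain is v_1 = [[3, 5, 0]]^T, v_2 = [[1, 1, 1]]^T. Check: (A - 6I) v_2 = [[0, 0, 0]]^T = 0.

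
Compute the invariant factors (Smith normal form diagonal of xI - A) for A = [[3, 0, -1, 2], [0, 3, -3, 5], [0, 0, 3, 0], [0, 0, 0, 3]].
The Jordan structure of A has elementary divisors (x - 3)^2, (x - 3)^2. Arranging the block sizes at each eigenvalue in decreasing order and taking row products gives the invariant factors.

Invariant factors (smallest first, each dividing the next): (x - 3)^2, (x - 3)^2.

Check: the last factor (x - 3)^2 is the minimal polynomial, and the product (x - 3)^4 is the characteristic polynomial.

(x - 3)^2, (x - 3)^2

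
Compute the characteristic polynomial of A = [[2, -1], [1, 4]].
xI - A = [[x - 2, 1], [-1, x - 4]].

Expanding det(xI - A) along the first row:
det(xI - A) = + (x - 2)·det([[x - 4]]) - (1)·det([[-1]]).

Evaluating gives χ_A(x) = x^2 - 6x + 9 = (x - 3)^2.

χ_A(x) = (x - 3)^2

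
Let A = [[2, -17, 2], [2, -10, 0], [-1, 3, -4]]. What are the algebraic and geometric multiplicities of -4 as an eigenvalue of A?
The characteristic polynomial is (x + 4)^3, so the factor x + 4 appears with exponent 3: the algebraic multiplicity is 3.

rank(A + 4I) = 2, so the eigenspace has dimension 3 - 2 = 1: the geometric multiplicity is 1.

Since 1 < 3, A is not diagonalizable.

algebraic multiplicity 3, geometric multiplicity 1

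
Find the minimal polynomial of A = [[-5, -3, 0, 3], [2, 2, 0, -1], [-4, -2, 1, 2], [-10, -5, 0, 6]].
The characteristic polynomial factors as (x - 1)^4. The minimal polynomial is ∏(x - λ)^{k_λ} where k_λ is the size of the largest Jordan block at λ.

For λ = 1: rank(A - I) = 1, and the largest Jordan block has size 2 (the smallest k with rank((A - I)^k) = rank((A - I)^(k+1))).

So m_A(x) = (x - 1)^2.

m_A(x) = (x - 1)^2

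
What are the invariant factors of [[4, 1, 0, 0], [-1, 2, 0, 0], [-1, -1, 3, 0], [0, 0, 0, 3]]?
The Jordan structure of A has elementary divisors (x - 3)^2, (x - 3), (x - 3). Arranging the block sizes at each eigenvalue in decreasing order and taking row products gives the invariant factors.

Invariant factors (smallest first, each dividing the next): x - 3, x - 3, (x - 3)^2.

Check: the last factor (x - 3)^2 is the minimal polynomial, and the product (x - 3)^4 is the characteristic polynomial.

x - 3, x - 3, (x - 3)^2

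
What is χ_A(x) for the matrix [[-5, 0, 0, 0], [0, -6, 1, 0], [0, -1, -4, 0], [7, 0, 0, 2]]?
xI - A = [[x + 5, 0, 0, 0], [0, x + 6, -1, 0], [0, 1, x + 4, 0], [-7, 0, 0, x - 2]].

Expanding det(xI - A) along the first row:
det(xI - A) = + (x + 5)·det([[x + 6, -1, 0], [1, x + 4, 0], [0, 0, x - 2]]) - (0)·det([[0, -1, 0], [0, x + 4, 0], [-7, 0, x - 2]]) + (0)·det([[0, x + 6, 0], [0, 1, 0], [-7, 0, x - 2]]) - (0)·det([[0, x + 6, -1], [0, 1, x + 4], [-7, 0, 0]]).

Evaluating gives χ_A(x) = x^4 + 13x^3 + 45x^2 - 25x - 250 = (x - 2)(x + 5)^3.

χ_A(x) = (x - 2)(x + 5)^3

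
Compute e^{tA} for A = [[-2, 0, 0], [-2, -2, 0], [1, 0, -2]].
e^{tA} = [[e^{-2*t}, 0, 0], [-2*t*e^{-2*t}, e^{-2*t}, 0], [t*e^{-2*t}, 0, e^{-2*t}]]

A has Jordan form J = [[-2, 1, 0], [0, -2, 0], [0, 0, -2]] with A = PJP^{-1}, so e^{tA} = P e^{tJ} P^{-1}.

For a Jordan block J_k(λ), e^{tJ_k(λ)} = e^{λt} · (I + tN + t^2 N^2/2! + ... + t^{k-1} N^{k-1}/(k-1)!) where N is the nilpotent superdiagonal part.

Assembling the blocks and conjugating back gives the entries of e^{tA} as shown above.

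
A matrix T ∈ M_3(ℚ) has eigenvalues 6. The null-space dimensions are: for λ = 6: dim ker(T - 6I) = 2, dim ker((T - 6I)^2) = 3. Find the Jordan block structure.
λ = 6: successive nullity increments [2, 1] count blocks of size ≥ k; block sizes are [2, 1].

Jordan blocks: (6, 2), (6, 1)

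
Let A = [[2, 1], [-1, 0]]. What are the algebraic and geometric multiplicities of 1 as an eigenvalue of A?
algebraic multiplicity 2, geometric multiplicity 1

The characteristic polynomial is (x - 1)^2, so the factor x - 1 appears with exponent 2: the algebraic multiplicity is 2.

rank(A - I) = 1, so the eigenspace has dimension 2 - 1 = 1: the geometric multiplicity is 1.

Since 1 < 2, A is not diagonalizable.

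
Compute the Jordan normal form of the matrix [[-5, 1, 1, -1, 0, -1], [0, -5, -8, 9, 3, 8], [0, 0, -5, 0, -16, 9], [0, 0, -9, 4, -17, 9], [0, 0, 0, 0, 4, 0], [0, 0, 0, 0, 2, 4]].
The characteristic polynomial is det(xI - A) = (x - 4)^3(x + 5)^3, so the eigenvalues are -5 (algebraic multiplicity 3), 4 (algebraic multiplicity 3).

For λ = -5: rank(A + 5I) = 5, rank((A + 5I)^2) = 4, rank((A + 5I)^3) = 3. The eigenspace has dimension 6 - 5 = 1, so there is 1 Jordan block; the rank sequence gives block sizes [3].

For λ = 4: rank(A - 4I) = 4, rank((A - 4I)^2) = 3. The eigenspace has dimension 6 - 4 = 2, so there are 2 Jordan blocks; the rank sequence gives block sizes [2, 1].

Assembling the blocks gives the Jordan form J above.

J = [[-5, 1, 0, 0, 0, 0], [0, -5, 1, 0, 0, 0], [0, 0, -5, 0, 0, 0], [0, 0, 0, 4, 1, 0], [0, 0, 0, 0, 4, 0], [0, 0, 0, 0, 0, 4]]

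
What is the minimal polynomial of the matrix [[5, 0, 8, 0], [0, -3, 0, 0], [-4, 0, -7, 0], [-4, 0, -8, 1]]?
The characteristic polynomial factors as (x - 1)^2(x + 3)^2. The minimal polynomial is ∏(x - λ)^{k_λ} where k_λ is the size of the largest Jordan block at λ.

For λ = -3: rank(A + 3I) = 2, and the largest Jordan block has size 1 (the smallest k with rank((A + 3I)^k) = rank((A + 3I)^(k+1))).
For λ = 1: rank(A - I) = 2, and the largest Jordan block has size 1 (the smallest k with rank((A - I)^k) = rank((A - I)^(k+1))).

So m_A(x) = (x - 1)(x + 3).

m_A(x) = (x - 1)(x + 3)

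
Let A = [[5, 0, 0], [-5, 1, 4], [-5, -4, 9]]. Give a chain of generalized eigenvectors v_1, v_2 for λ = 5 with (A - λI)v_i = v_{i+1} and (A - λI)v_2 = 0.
We seek v_1 ∈ ker((A - 5I)^2) \ ker(A - 5I), then set v_{i+1} = (A - 5I) v_i.

One such chain is v_1 = [[1, -3, -2]]^T, v_2 = [[0, -1, -1]]^T. Check: (A - 5I) v_2 = [[0, 0, 0]]^T = 0.

v_1 = [[1, -3, -2]]^T, v_2 = [[0, -1, -1]]^T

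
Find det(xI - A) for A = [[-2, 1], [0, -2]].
χ_A(x) = (x + 2)^2

xI - A = [[x + 2, -1], [0, x + 2]].

Expanding det(xI - A) along the first row:
det(xI - A) = + (x + 2)·det([[x + 2]]) - (-1)·det([[0]]).

Evaluating gives χ_A(x) = x^2 + 4x + 4 = (x + 2)^2.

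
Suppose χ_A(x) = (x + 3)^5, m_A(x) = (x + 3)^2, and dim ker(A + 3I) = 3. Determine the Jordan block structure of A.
Jordan blocks: (-3, 2), (-3, 2), (-3, 1)

λ = -3: algebraic multiplicity 5 (exponent in χ_A), largest block size 2 (exponent in m_A), 3 blocks (geometric multiplicity). These force block sizes [2, 2, 1].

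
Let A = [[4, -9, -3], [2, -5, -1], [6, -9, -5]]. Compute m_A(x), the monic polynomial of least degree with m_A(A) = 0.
m_A(x) = (x + 2)^2

The characteristic polynomial factors as (x + 2)^3. The minimal polynomial is ∏(x - λ)^{k_λ} where k_λ is the size of the largest Jordan block at λ.

For λ = -2: rank(A + 2I) = 1, and the largest Jordan block has size 2 (the smallest k with rank((A + 2I)^k) = rank((A + 2I)^(k+1))).

So m_A(x) = (x + 2)^2.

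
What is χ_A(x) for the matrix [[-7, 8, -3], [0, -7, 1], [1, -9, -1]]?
χ_A(x) = (x + 5)^3

xI - A = [[x + 7, -8, 3], [0, x + 7, -1], [-1, 9, x + 1]].

Expanding det(xI - A) along the first row:
det(xI - A) = + (x + 7)·det([[x + 7, -1], [9, x + 1]]) - (-8)·det([[0, -1], [-1, x + 1]]) + (3)·det([[0, x + 7], [-1, 9]]).

Evaluating gives χ_A(x) = x^3 + 15x^2 + 75x + 125 = (x + 5)^3.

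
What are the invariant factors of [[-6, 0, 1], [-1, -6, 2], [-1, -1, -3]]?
(x + 5)^3

The Jordan structure of A has elementary divisors (x + 5)^3. Arranging the block sizes at each eigenvalue in decreasing order and taking row products gives the invariant factors.

Invariant factors (smallest first, each dividing the next): (x + 5)^3.

Check: the last factor (x + 5)^3 is the minimal polynomial, and the product (x + 5)^3 is the characteristic polynomial.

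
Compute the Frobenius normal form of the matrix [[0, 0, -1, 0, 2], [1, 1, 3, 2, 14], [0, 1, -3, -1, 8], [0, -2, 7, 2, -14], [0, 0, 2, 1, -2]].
The invariant factors of A (the non-unit diagonal entries of the Smith normal form of xI - A over ℚ[x]) are (x - 2)(x + 1)^2(x^2 + 2x + 2), each dividing the next. The characteristic polynomial is their product, (x - 2)(x + 1)^2(x^2 + 2x + 2).

The rational canonical form is the block-diagonal matrix of companion matrices C(f_i):
R = [[0, 0, 0, 0, 4], [1, 0, 0, 0, 10], [0, 1, 0, 0, 8], [0, 0, 1, 0, 1], [0, 0, 0, 1, -2]].

Note the characteristic polynomial does not split into linear factors over ℚ, so A has no Jordan form over ℚ; the rational canonical form exists over any field.

R = [[0, 0, 0, 0, 4], [1, 0, 0, 0, 10], [0, 1, 0, 0, 8], [0, 0, 1, 0, 1], [0, 0, 0, 1, -2]]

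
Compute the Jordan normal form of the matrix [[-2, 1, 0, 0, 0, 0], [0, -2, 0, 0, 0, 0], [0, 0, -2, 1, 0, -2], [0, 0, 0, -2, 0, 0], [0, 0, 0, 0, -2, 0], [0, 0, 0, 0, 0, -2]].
The characteristic polynomial is det(xI - A) = (x + 2)^6, so the eigenvalues are -2 (algebraic multiplicity 6).

For λ = -2: rank(A + 2I) = 2, rank((A + 2I)^2) = 0. The eigenspace has dimension 6 - 2 = 4, so there are 4 Jordan blocks; the rank sequence gives block sizes [2, 2, 1, 1].

Assembling the blocks gives the Jordan form J above.

J = [[-2, 1, 0, 0, 0, 0], [0, -2, 0, 0, 0, 0], [0, 0, -2, 1, 0, 0], [0, 0, 0, -2, 0, 0], [0, 0, 0, 0, -2, 0], [0, 0, 0, 0, 0, -2]]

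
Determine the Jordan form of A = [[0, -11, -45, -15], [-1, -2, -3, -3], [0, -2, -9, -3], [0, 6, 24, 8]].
J = [[-1, 1, 0, 0], [0, -1, 0, 0], [0, 0, -1, 0], [0, 0, 0, 0]]

The characteristic polynomial is det(xI - A) = x(x + 1)^3, so the eigenvalues are -1 (algebraic multiplicity 3), 0 (algebraic multiplicity 1).

For λ = -1: rank(A + I) = 2, rank((A + I)^2) = 1. The eigenspace has dimension 4 - 2 = 2, so there are 2 Jordan blocks; the rank sequence gives block sizes [2, 1].

For λ = 0: algebraic multiplicity 1 gives one 1×1 block.

Assembling the blocks gives the Jordan form J above.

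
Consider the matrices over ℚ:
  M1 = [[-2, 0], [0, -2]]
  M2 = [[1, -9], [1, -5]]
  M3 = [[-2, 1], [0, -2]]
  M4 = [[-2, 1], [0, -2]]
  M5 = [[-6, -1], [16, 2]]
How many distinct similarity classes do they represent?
2 classes: {M1}, {M2, M3, M4, M5}

Characteristic polynomials: χ_{M1} = (x + 2)^2, χ_{M2} = (x + 2)^2, χ_{M3} = (x + 2)^2, χ_{M4} = (x + 2)^2, χ_{M5} = (x + 2)^2.

{M1}: invariant factors x + 2, x + 2.

{M2, M3, M4, M5}: invariant factors (x + 2)^2.

Matrices are similar if and only if their invariant-factor lists agree; the partition into similarity classes is {M1}, {M2, M3, M4, M5}.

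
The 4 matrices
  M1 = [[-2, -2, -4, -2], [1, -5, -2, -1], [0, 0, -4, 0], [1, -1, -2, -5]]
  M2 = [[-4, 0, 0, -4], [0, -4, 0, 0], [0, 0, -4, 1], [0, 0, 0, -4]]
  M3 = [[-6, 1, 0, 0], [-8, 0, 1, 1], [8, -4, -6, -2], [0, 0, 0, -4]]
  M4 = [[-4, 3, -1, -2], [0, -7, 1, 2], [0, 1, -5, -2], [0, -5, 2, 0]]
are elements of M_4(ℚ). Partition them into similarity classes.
Characteristic polynomials: χ_{M1} = (x + 4)^4, χ_{M2} = (x + 4)^4, χ_{M3} = (x + 4)^4, χ_{M4} = (x + 4)^4.

{M1, M2}: invariant factors x + 4, x + 4, (x + 4)^2.

{M3, M4}: invariant factors x + 4, (x + 4)^3.

Matrices are similar if and only if their invariant-factor lists agree; the partition into similarity classes is {M1, M2}, {M3, M4}.

2 classes: {M1, M2}, {M3, M4}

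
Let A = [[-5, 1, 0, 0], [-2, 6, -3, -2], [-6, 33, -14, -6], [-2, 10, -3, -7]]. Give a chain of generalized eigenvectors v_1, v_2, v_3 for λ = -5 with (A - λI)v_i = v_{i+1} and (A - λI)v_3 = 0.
We seek v_1 ∈ ker((A + 5I)^3) \ ker((A + 5I)^2), then set v_{i+1} = (A + 5I) v_i.

One such chain is v_1 = [[-1, 0, 1, -1]]^T, v_2 = [[0, 1, 3, 1]]^T, v_3 = [[1, 0, 0, -1]]^T. Check: (A + 5I) v_3 = [[0, 0, 0, 0]]^T = 0.

v_1 = [[-1, 0, 1, -1]]^T, v_2 = [[0, 1, 3, 1]]^T, v_3 = [[1, 0, 0, -1]]^T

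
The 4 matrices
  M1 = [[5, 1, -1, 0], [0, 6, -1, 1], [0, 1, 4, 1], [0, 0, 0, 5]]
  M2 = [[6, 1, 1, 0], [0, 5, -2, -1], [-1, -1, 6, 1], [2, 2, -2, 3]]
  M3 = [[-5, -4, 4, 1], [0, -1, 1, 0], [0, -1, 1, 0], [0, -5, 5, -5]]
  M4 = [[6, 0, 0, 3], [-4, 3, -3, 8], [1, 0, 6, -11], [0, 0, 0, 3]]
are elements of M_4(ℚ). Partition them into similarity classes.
3 classes: {M1, M2}, {M3}, {M4}

Characteristic polynomials: χ_{M1} = (x - 5)^4, χ_{M2} = (x - 5)^4, χ_{M3} = x^2(x + 5)^2, χ_{M4} = (x - 6)^2(x - 3)^2.

{M1, M2}: invariant factors (x - 5)^2, (x - 5)^2.

{M3}: invariant factors x^2(x + 5)^2.

{M4}: invariant factors x - 3, (x - 6)^2(x - 3).

Matrices are similar if and only if their invariant-factor lists agree; the partition into similarity classes is {M1, M2}, {M3}, {M4}.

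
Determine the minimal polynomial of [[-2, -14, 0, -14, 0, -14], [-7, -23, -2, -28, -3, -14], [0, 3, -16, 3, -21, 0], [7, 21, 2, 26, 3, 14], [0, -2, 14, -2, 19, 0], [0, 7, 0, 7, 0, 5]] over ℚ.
m_A(x) = (x - 5)^2(x + 2)^2

The characteristic polynomial factors as (x - 5)^3(x + 2)^3. The minimal polynomial is ∏(x - λ)^{k_λ} where k_λ is the size of the largest Jordan block at λ.

For λ = -2: rank(A + 2I) = 4, and the largest Jordan block has size 2 (the smallest k with rank((A + 2I)^k) = rank((A + 2I)^(k+1))).
For λ = 5: rank(A - 5I) = 4, and the largest Jordan block has size 2 (the smallest k with rank((A - 5I)^k) = rank((A - 5I)^(k+1))).

So m_A(x) = (x - 5)^2(x + 2)^2.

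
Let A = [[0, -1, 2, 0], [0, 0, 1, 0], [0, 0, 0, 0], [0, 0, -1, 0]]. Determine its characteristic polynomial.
χ_A(x) = x^4

xI - A = [[x, 1, -2, 0], [0, x, -1, 0], [0, 0, x, 0], [0, 0, 1, x]].

Expanding det(xI - A) along the first row:
det(xI - A) = + (x)·det([[x, -1, 0], [0, x, 0], [0, 1, x]]) - (1)·det([[0, -1, 0], [0, x, 0], [0, 1, x]]) + (-2)·det([[0, x, 0], [0, 0, 0], [0, 0, x]]) - (0)·det([[0, x, -1], [0, 0, x], [0, 0, 1]]).

Evaluating gives χ_A(x) = x^4.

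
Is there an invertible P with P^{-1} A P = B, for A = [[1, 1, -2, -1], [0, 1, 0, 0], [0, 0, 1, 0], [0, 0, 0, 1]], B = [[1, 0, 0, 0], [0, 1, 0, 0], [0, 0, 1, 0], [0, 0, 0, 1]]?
No.

Both have characteristic polynomial (x - 1)^4, but the minimal polynomial of A is (x - 1)^2 while the minimal polynomial of B is x - 1. The minimal polynomial is a similarity invariant, so A and B are not similar.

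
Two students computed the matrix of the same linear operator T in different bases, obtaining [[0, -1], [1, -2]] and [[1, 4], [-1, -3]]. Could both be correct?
Yes.

Two matrices over a field are similar if and only if they have the same invariant factors.

Both A and B have characteristic polynomial (x + 1)^2 and minimal polynomial (x + 1)^2. Computing further, both have invariant factors (x + 1)^2. Hence A and B are similar.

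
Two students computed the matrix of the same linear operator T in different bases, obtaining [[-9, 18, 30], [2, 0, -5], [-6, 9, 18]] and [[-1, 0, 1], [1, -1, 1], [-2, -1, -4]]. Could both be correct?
No.

trace(A) = 9 but trace(B) = -6. The trace is a similarity invariant, so A and B are not similar.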